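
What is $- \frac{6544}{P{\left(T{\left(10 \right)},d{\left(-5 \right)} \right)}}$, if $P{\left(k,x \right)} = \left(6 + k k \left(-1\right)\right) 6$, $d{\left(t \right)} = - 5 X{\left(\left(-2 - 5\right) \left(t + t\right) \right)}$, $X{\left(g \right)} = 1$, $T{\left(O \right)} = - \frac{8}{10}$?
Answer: $- \frac{40900}{201} \approx -203.48$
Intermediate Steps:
$T{\left(O \right)} = - \frac{4}{5}$ ($T{\left(O \right)} = \left(-8\right) \frac{1}{10} = - \frac{4}{5}$)
$d{\left(t \right)} = -5$ ($d{\left(t \right)} = \left(-5\right) 1 = -5$)
$P{\left(k,x \right)} = 36 - 6 k^{2}$ ($P{\left(k,x \right)} = \left(6 + k^{2} \left(-1\right)\right) 6 = \left(6 - k^{2}\right) 6 = 36 - 6 k^{2}$)
$- \frac{6544}{P{\left(T{\left(10 \right)},d{\left(-5 \right)} \right)}} = - \frac{6544}{36 - 6 \left(- \frac{4}{5}\right)^{2}} = - \frac{6544}{36 - \frac{96}{25}} = - \frac{6544}{\frac{804}{25}} = \left(-6544\right) \frac{25}{804} = - \frac{40900}{201}$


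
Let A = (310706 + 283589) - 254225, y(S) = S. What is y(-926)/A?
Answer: -463/170035 ≈ -0.0027230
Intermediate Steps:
A = 340070 (A = 594295 - 254225 = 340070)
y(-926)/A = -926/340070 = -926*1/340070 = -463/170035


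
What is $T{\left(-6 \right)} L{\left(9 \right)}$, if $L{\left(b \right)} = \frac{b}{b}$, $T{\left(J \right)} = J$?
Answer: $-6$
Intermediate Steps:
$L{\left(b \right)} = 1$
$T{\left(-6 \right)} L{\left(9 \right)} = \left(-6\right) 1 = -6$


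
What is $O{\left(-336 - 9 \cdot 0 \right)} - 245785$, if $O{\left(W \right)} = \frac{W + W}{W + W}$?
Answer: $-245784$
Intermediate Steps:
$O{\left(W \right)} = 1$ ($O{\left(W \right)} = \frac{2 W}{2 W} = 2 W \frac{1}{2 W} = 1$)
$O{\left(-336 - 9 \cdot 0 \right)} - 245785 = 1 - 245785 = -245784$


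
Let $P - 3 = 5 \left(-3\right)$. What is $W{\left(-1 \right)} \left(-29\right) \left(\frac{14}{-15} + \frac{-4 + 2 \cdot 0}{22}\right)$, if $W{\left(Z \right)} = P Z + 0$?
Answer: $\frac{21344}{55} \approx 388.07$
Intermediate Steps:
$P = -12$ ($P = 3 + 5 \left(-3\right) = 3 - 15 = -12$)
$W{\left(Z \right)} = - 12 Z$ ($W{\left(Z \right)} = - 12 Z + 0 = - 12 Z$)
$W{\left(-1 \right)} \left(-29\right) \left(\frac{14}{-15} + \frac{-4 + 2 \cdot 0}{22}\right) = \left(-12\right) \left(-1\right) \left(-29\right) \left(\frac{14}{-15} + \frac{-4 + 2 \cdot 0}{22}\right) = 12 \left(-29\right) \left(14 \left(- \frac{1}{15}\right) + \left(-4 + 0\right) \frac{1}{22}\right) = - 348 \left(- \frac{14}{15} - \frac{2}{11}\right) = \left(-348\right) \left(- \frac{184}{165}\right) = \frac{21344}{55}$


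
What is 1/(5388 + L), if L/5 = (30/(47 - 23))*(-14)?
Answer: 2/10601 ≈ 0.00018866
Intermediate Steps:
L = -175/2 (L = 5*((30/(47 - 23))*(-14)) = 5*((30/24)*(-14)) = 5*(((1/24)*30)*(-14)) = 5*((5/4)*(-14)) = 5*(-35/2) = -175/2 ≈ -87.500)
1/(5388 + L) = 1/(5388 - 175/2) = 1/(10601/2) = 2/10601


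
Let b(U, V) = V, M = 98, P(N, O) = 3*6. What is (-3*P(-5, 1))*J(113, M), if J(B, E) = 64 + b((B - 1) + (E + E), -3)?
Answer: -3294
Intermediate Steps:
P(N, O) = 18
J(B, E) = 61 (J(B, E) = 64 - 3 = 61)
(-3*P(-5, 1))*J(113, M) = -3*18*61 = -54*61 = -3294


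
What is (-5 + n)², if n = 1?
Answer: 16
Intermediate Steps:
(-5 + n)² = (-5 + 1)² = (-4)² = 16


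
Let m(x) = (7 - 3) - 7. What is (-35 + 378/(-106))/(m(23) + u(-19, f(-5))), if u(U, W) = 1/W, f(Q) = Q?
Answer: 2555/212 ≈ 12.052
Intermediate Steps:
m(x) = -3 (m(x) = 4 - 7 = -3)
(-35 + 378/(-106))/(m(23) + u(-19, f(-5))) = (-35 + 378/(-106))/(-3 + 1/(-5)) = (-35 + 378*(-1/106))/(-3 - ⅕) = (-35 - 189/53)/(-16/5) = -2044/53*(-5/16) = 2555/212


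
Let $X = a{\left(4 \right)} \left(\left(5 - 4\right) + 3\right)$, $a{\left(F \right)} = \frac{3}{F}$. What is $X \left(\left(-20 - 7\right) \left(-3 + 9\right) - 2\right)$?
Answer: $-492$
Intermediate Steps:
$X = 3$ ($X = \frac{3}{4} \left(\left(5 - 4\right) + 3\right) = 3 \cdot \frac{1}{4} \left(1 + 3\right) = \frac{3}{4} \cdot 4 = 3$)
$X \left(\left(-20 - 7\right) \left(-3 + 9\right) - 2\right) = 3 \left(\left(-20 - 7\right) \left(-3 + 9\right) - 2\right) = 3 \left(\left(-27\right) 6 - 2\right) = 3 \left(-162 - 2\right) = 3 \left(-164\right) = -492$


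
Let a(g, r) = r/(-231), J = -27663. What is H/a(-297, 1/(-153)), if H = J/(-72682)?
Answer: 977693409/72682 ≈ 13452.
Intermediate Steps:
H = 27663/72682 (H = -27663/(-72682) = -27663*(-1/72682) = 27663/72682 ≈ 0.38060)
a(g, r) = -r/231 (a(g, r) = r*(-1/231) = -r/231)
H/a(-297, 1/(-153)) = 27663/(72682*((-1/231/(-153)))) = 27663/(72682*((-1/231*(-1/153)))) = 27663/(72682*(1/35343)) = (27663/72682)*35343 = 977693409/72682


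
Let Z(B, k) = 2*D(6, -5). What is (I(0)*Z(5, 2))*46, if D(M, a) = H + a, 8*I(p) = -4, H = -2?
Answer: 322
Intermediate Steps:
I(p) = -1/2 (I(p) = (1/8)*(-4) = -1/2)
D(M, a) = -2 + a
Z(B, k) = -14 (Z(B, k) = 2*(-2 - 5) = 2*(-7) = -14)
(I(0)*Z(5, 2))*46 = -1/2*(-14)*46 = 7*46 = 322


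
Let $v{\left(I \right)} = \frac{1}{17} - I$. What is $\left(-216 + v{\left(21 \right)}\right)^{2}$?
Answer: $\frac{16224784}{289} \approx 56141.0$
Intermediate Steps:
$v{\left(I \right)} = \frac{1}{17} - I$
$\left(-216 + v{\left(21 \right)}\right)^{2} = \left(-216 + \left(\frac{1}{17} - 21\right)\right)^{2} = \left(-216 - \frac{356}{17}\right)^{2} = \left(- \frac{4028}{17}\right)^{2} = \frac{16224784}{289}$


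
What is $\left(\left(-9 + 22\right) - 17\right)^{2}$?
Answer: $16$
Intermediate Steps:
$\left(\left(-9 + 22\right) - 17\right)^{2} = \left(13 - 17\right)^{2} = \left(-4\right)^{2} = 16$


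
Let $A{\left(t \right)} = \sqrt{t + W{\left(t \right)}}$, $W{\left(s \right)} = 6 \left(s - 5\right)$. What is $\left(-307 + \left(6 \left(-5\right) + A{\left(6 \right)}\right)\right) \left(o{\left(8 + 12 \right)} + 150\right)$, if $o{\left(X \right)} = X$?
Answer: $-57290 + 340 \sqrt{3} \approx -56701.0$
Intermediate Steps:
$W{\left(s \right)} = -30 + 6 s$ ($W{\left(s \right)} = 6 \left(-5 + s\right) = -30 + 6 s$)
$A{\left(t \right)} = \sqrt{-30 + 7 t}$ ($A{\left(t \right)} = \sqrt{t + \left(-30 + 6 t\right)} = \sqrt{-30 + 7 t}$)
$\left(-307 + \left(6 \left(-5\right) + A{\left(6 \right)}\right)\right) \left(o{\left(8 + 12 \right)} + 150\right) = \left(-307 + \left(6 \left(-5\right) + \sqrt{-30 + 7 \cdot 6}\right)\right) \left(\left(8 + 12\right) + 150\right) = \left(-307 - \left(30 - \sqrt{-30 + 42}\right)\right) \left(20 + 150\right) = \left(-307 - \left(30 - \sqrt{12}\right)\right) 170 = \left(-307 - \left(30 - 2 \sqrt{3}\right)\right) 170 = \left(-337 + 2 \sqrt{3}\right) 170 = -57290 + 340 \sqrt{3}$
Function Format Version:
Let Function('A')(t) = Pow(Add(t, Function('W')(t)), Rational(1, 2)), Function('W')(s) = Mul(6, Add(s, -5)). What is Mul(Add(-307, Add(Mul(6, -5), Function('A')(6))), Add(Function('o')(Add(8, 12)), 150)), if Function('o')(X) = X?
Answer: Add(-57290, Mul(340, Pow(3, Rational(1, 2)))) ≈ -56701.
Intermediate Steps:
Function('W')(s) = Add(-30, Mul(6, s)) (Function('W')(s) = Mul(6, Add(-5, s)) = Add(-30, Mul(6, s)))
Function('A')(t) = Pow(Add(-30, Mul(7, t)), Rational(1, 2)) (Function('A')(t) = Pow(Add(t, Add(-30, Mul(6, t))), Rational(1, 2)) = Pow(Add(-30, Mul(7, t)), Rational(1, 2)))
Mul(Add(-307, Add(Mul(6, -5), Function('A')(6))), Add(Function('o')(Add(8, 12)), 150)) = Mul(Add(-307, Add(Mul(6, -5), Pow(Add(-30, Mul(7, 6)), Rational(1, 2)))), Add(Add(8, 12), 150)) = Mul(Add(-307, Add(-30, Pow(Add(-30, 42), Rational(1, 2)))), Add(20, 150)) = Mul(Add(-307, Add(-30, Pow(12, Rational(1, 2)))), 170) = Mul(Add(-307, Add(-30, Mul(2, Pow(3, Rational(1, 2))))), 170) = Mul(Add(-337, Mul(2, Pow(3, Rational(1, 2)))), 170) = Add(-57290, Mul(340, Pow(3, Rational(1, 2))))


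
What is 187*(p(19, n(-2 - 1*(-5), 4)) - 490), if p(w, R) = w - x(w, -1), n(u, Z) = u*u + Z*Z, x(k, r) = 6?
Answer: -89199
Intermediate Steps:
n(u, Z) = Z² + u² (n(u, Z) = u² + Z² = Z² + u²)
p(w, R) = -6 + w (p(w, R) = w - 1*6 = w - 6 = -6 + w)
187*(p(19, n(-2 - 1*(-5), 4)) - 490) = 187*((-6 + 19) - 490) = 187*(13 - 490) = 187*(-477) = -89199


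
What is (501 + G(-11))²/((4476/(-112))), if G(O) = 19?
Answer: -7571200/1119 ≈ -6766.0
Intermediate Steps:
(501 + G(-11))²/((4476/(-112))) = (501 + 19)²/((4476/(-112))) = 520²/((4476*(-1/112))) = 270400/(-1119/28) = 270400*(-28/1119) = -7571200/1119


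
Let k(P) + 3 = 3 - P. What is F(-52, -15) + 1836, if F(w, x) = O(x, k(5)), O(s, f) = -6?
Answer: 1830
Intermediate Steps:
k(P) = -P (k(P) = -3 + (3 - P) = -P)
F(w, x) = -6
F(-52, -15) + 1836 = -6 + 1836 = 1830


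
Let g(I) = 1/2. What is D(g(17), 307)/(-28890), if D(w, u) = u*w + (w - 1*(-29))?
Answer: -61/9630 ≈ -0.0063344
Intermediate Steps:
g(I) = ½
D(w, u) = 29 + w + u*w (D(w, u) = u*w + (w + 29) = u*w + (29 + w) = 29 + w + u*w)
D(g(17), 307)/(-28890) = (29 + ½ + 307*(½))/(-28890) = (29 + ½ + 307/2)*(-1/28890) = 183*(-1/28890) = -61/9630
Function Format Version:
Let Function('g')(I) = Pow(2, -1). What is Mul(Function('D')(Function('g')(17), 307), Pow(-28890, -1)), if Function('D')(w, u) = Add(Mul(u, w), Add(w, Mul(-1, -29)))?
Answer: Rational(-61, 9630) ≈ -0.0063344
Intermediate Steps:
Function('g')(I) = Rational(1, 2)
Function('D')(w, u) = Add(29, w, Mul(u, w)) (Function('D')(w, u) = Add(Mul(u, w), Add(w, 29)) = Add(Mul(u, w), Add(29, w)) = Add(29, w, Mul(u, w)))
Mul(Function('D')(Function('g')(17), 307), Pow(-28890, -1)) = Mul(Add(29, Rational(1, 2), Mul(307, Rational(1, 2))), Pow(-28890, -1)) = Mul(Add(29, Rational(1, 2), Rational(307, 2)), Rational(-1, 28890)) = Mul(183, Rational(-1, 28890)) = Rational(-61, 9630)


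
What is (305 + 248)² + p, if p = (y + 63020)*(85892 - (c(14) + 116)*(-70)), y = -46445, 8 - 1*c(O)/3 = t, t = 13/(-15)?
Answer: 1589417359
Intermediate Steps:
t = -13/15 (t = 13*(-1/15) = -13/15 ≈ -0.86667)
c(O) = 133/5 (c(O) = 24 - 3*(-13/15) = 24 + 13/5 = 133/5)
p = 1589111550 (p = (-46445 + 63020)*(85892 - (133/5 + 116)*(-70)) = 16575*(85892 - 713*(-70)/5) = 16575*(85892 - 1*(-9982)) = 16575*(85892 + 9982) = 16575*95874 = 1589111550)
(305 + 248)² + p = (305 + 248)² + 1589111550 = 553² + 1589111550 = 305809 + 1589111550 = 1589417359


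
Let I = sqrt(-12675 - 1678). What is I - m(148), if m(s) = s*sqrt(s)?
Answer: -296*sqrt(37) + I*sqrt(14353) ≈ -1800.5 + 119.8*I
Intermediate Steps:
m(s) = s**(3/2)
I = I*sqrt(14353) (I = sqrt(-14353) = I*sqrt(14353) ≈ 119.8*I)
I - m(148) = I*sqrt(14353) - 148**(3/2) = I*sqrt(14353) - 296*sqrt(37) = -296*sqrt(37) + I*sqrt(14353)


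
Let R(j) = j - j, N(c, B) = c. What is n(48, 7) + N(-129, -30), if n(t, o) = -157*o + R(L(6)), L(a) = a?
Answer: -1228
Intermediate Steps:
R(j) = 0
n(t, o) = -157*o (n(t, o) = -157*o + 0 = -157*o)
n(48, 7) + N(-129, -30) = -157*7 - 129 = -1099 - 129 = -1228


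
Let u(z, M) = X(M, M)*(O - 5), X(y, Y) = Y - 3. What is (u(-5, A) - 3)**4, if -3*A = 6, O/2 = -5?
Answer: 26873856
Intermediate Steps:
X(y, Y) = -3 + Y
O = -10 (O = 2*(-5) = -10)
A = -2 (A = -1/3*6 = -2)
u(z, M) = 45 - 15*M (u(z, M) = (-3 + M)*(-10 - 5) = (-3 + M)*(-15) = 45 - 15*M)
(u(-5, A) - 3)**4 = ((45 - 15*(-2)) - 3)**4 = ((45 + 30) - 3)**4 = (75 - 3)**4 = 72**4 = 26873856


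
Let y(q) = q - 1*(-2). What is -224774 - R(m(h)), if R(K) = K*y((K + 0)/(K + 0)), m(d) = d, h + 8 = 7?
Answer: -224771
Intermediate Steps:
h = -1 (h = -8 + 7 = -1)
y(q) = 2 + q (y(q) = q + 2 = 2 + q)
R(K) = 3*K (R(K) = K*(2 + (K + 0)/(K + 0)) = K*(2 + K/K) = K*(2 + 1) = K*3 = 3*K)
-224774 - R(m(h)) = -224774 - 3*(-1) = -224774 - 1*(-3) = -224774 + 3 = -224771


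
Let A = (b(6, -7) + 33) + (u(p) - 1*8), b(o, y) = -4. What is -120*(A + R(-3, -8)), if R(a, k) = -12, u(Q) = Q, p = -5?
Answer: -480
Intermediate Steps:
A = 16 (A = (-4 + 33) + (-5 - 1*8) = 29 + (-5 - 8) = 29 - 13 = 16)
-120*(A + R(-3, -8)) = -120*(16 - 12) = -120*4 = -480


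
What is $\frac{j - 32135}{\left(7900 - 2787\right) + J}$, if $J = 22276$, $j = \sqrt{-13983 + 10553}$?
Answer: $- \frac{32135}{27389} + \frac{7 i \sqrt{70}}{27389} \approx -1.1733 + 0.0021383 i$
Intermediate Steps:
$j = 7 i \sqrt{70}$ ($j = \sqrt{-3430} = 7 i \sqrt{70} \approx 58.566 i$)
$\frac{j - 32135}{\left(7900 - 2787\right) + J} = \frac{7 i \sqrt{70} - 32135}{\left(7900 - 2787\right) + 22276} = \frac{-32135 + 7 i \sqrt{70}}{\left(7900 - 2787\right) + 22276} = \frac{-32135 + 7 i \sqrt{70}}{5113 + 22276} = \frac{-32135 + 7 i \sqrt{70}}{27389} = \left(-32135 + 7 i \sqrt{70}\right) \frac{1}{27389} = - \frac{32135}{27389} + \frac{7 i \sqrt{70}}{27389}$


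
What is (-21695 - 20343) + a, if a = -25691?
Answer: -67729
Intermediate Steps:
(-21695 - 20343) + a = (-21695 - 20343) - 25691 = -42038 - 25691 = -67729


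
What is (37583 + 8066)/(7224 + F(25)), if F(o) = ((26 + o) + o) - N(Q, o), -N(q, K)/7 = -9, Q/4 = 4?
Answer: 45649/7237 ≈ 6.3077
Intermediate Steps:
Q = 16 (Q = 4*4 = 16)
N(q, K) = 63 (N(q, K) = -7*(-9) = 63)
F(o) = -37 + 2*o (F(o) = ((26 + o) + o) - 1*63 = (26 + 2*o) - 63 = -37 + 2*o)
(37583 + 8066)/(7224 + F(25)) = (37583 + 8066)/(7224 + (-37 + 2*25)) = 45649/(7224 + (-37 + 50)) = 45649/(7224 + 13) = 45649/7237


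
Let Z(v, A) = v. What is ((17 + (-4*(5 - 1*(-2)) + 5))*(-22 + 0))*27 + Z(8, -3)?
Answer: 3572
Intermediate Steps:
((17 + (-4*(5 - 1*(-2)) + 5))*(-22 + 0))*27 + Z(8, -3) = ((17 + (-4*(5 - 1*(-2)) + 5))*(-22 + 0))*27 + 8 = ((17 + (-4*(5 + 2) + 5))*(-22))*27 + 8 = ((17 + (-4*7 + 5))*(-22))*27 + 8 = ((17 + (-28 + 5))*(-22))*27 + 8 = ((17 - 23)*(-22))*27 + 8 = -6*(-22)*27 + 8 = 132*27 + 8 = 3564 + 8 = 3572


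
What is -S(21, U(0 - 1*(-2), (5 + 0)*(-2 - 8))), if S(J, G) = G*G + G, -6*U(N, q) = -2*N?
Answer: -10/9 ≈ -1.1111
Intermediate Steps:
U(N, q) = N/3 (U(N, q) = -(-1)*N/3 = N/3)
S(J, G) = G + G² (S(J, G) = G² + G = G + G²)
-S(21, U(0 - 1*(-2), (5 + 0)*(-2 - 8))) = -(0 - 1*(-2))/3*(1 + (0 - 1*(-2))/3) = -(0 + 2)/3*(1 + (0 + 2)/3) = -(⅓)*2*(1 + (⅓)*2) = -2*(1 + ⅔)/3 = -2*5/(3*3) = -1*10/9 = -10/9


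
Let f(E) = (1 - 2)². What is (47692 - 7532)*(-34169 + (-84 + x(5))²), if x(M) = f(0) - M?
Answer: -1061228000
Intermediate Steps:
f(E) = 1 (f(E) = (-1)² = 1)
x(M) = 1 - M
(47692 - 7532)*(-34169 + (-84 + x(5))²) = (47692 - 7532)*(-34169 + (-84 + (1 - 1*5))²) = 40160*(-34169 + (-84 + (1 - 5))²) = 40160*(-34169 + (-84 - 4)²) = 40160*(-34169 + (-88)²) = 40160*(-34169 + 7744) = 40160*(-26425) = -1061228000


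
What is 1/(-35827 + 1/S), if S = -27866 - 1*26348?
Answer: -54214/1942324979 ≈ -2.7912e-5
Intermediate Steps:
S = -54214 (S = -27866 - 26348 = -54214)
1/(-35827 + 1/S) = 1/(-35827 + 1/(-54214)) = 1/(-35827 - 1/54214) = 1/(-1942324979/54214) = -54214/1942324979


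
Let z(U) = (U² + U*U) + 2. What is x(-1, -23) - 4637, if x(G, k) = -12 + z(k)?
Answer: -3589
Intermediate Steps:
z(U) = 2 + 2*U² (z(U) = (U² + U²) + 2 = 2*U² + 2 = 2 + 2*U²)
x(G, k) = -10 + 2*k² (x(G, k) = -12 + (2 + 2*k²) = -10 + 2*k²)
x(-1, -23) - 4637 = (-10 + 2*(-23)²) - 4637 = (-10 + 2*529) - 4637 = (-10 + 1058) - 4637 = 1048 - 4637 = -3589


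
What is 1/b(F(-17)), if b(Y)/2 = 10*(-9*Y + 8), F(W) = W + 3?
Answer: 1/2680 ≈ 0.00037313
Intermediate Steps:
F(W) = 3 + W
b(Y) = 160 - 180*Y (b(Y) = 2*(10*(-9*Y + 8)) = 2*(10*(8 - 9*Y)) = 2*(80 - 90*Y) = 160 - 180*Y)
1/b(F(-17)) = 1/(160 - 180*(3 - 17)) = 1/(160 - 180*(-14)) = 1/(160 + 2520) = 1/2680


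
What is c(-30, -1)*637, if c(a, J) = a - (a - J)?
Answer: -637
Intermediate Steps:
c(a, J) = J (c(a, J) = a + (J - a) = J)
c(-30, -1)*637 = -1*637 = -637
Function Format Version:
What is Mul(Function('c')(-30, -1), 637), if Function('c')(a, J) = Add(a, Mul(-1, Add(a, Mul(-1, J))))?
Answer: -637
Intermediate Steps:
Function('c')(a, J) = J (Function('c')(a, J) = Add(a, Add(J, Mul(-1, a))) = J)
Mul(Function('c')(-30, -1), 637) = Mul(-1, 637) = -637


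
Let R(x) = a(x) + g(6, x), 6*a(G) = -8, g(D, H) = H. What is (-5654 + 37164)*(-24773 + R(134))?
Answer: -2329250710/3 ≈ -7.7642e+8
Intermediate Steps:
a(G) = -4/3 (a(G) = (⅙)*(-8) = -4/3)
R(x) = -4/3 + x
(-5654 + 37164)*(-24773 + R(134)) = (-5654 + 37164)*(-24773 + (-4/3 + 134)) = 31510*(-24773 + 398/3) = 31510*(-73921/3) = -2329250710/3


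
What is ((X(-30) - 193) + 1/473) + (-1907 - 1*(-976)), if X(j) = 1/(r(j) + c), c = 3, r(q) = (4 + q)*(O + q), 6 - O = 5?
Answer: -402459334/358061 ≈ -1124.0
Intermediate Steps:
O = 1 (O = 6 - 1*5 = 6 - 5 = 1)
r(q) = (1 + q)*(4 + q) (r(q) = (4 + q)*(1 + q) = (1 + q)*(4 + q))
X(j) = 1/(7 + j² + 5*j) (X(j) = 1/((4 + j² + 5*j) + 3) = 1/(7 + j² + 5*j))
((X(-30) - 193) + 1/473) + (-1907 - 1*(-976)) = ((1/(7 + (-30)² + 5*(-30)) - 193) + 1/473) + (-1907 - 1*(-976)) = ((1/(7 + 900 - 150) - 193) + 1/473) + (-1907 + 976) = ((1/757 - 193) + 1/473) - 931 = (-146100/757 + 1/473) - 931 = -69104543/358061 - 931 = -402459334/358061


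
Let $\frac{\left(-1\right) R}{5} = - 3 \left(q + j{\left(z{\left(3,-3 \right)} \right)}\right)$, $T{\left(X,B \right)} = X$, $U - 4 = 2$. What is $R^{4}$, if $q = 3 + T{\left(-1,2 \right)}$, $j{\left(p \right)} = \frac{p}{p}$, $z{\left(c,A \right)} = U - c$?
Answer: $4100625$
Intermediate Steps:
$U = 6$ ($U = 4 + 2 = 6$)
$z{\left(c,A \right)} = 6 - c$
$j{\left(p \right)} = 1$
$q = 2$ ($q = 3 - 1 = 2$)
$R = 45$ ($R = - 5 \left(- 3 \left(2 + 1\right)\right) = - 5 \left(\left(-3\right) 3\right) = \left(-5\right) \left(-9\right) = 45$)
$R^{4} = 45^{4} = 4100625$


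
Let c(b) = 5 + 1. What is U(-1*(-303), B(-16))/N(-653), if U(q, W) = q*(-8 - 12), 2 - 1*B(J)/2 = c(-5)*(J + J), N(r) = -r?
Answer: -6060/653 ≈ -9.2802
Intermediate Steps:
c(b) = 6
B(J) = 4 - 24*J (B(J) = 4 - 12*(J + J) = 4 - 12*2*J = 4 - 24*J)
U(q, W) = -20*q (U(q, W) = q*(-20) = -20*q)
U(-1*(-303), B(-16))/N(-653) = (-(-20)*(-303))/((-1*(-653))) = -20*303/653 = -6060*1/653 = -6060/653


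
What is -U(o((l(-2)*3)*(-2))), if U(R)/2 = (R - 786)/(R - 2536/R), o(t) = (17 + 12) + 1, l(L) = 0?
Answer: -11340/409 ≈ -27.726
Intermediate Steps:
o(t) = 30 (o(t) = 29 + 1 = 30)
U(R) = 2*(-786 + R)/(R - 2536/R) (U(R) = 2*((R - 786)/(R - 2536/R)) = 2*((-786 + R)/(R - 2536/R)) = 2*(-786 + R)/(R - 2536/R))
-U(o((l(-2)*3)*(-2))) = -2*30*(-786 + 30)/(-2536 + 30²) = -2*30*(-756)/(-2536 + 900) = -2*30*(-756)/(-1636) = -2*30*(-1)*(-756)/1636 = -1*11340/409 = -11340/409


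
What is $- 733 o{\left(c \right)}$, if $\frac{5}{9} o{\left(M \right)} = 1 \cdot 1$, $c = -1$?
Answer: $- \frac{6597}{5} \approx -1319.4$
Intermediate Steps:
$o{\left(M \right)} = \frac{9}{5}$ ($o{\left(M \right)} = \frac{9 \cdot 1 \cdot 1}{5} = \frac{9}{5} \cdot 1 = \frac{9}{5}$)
$- 733 o{\left(c \right)} = \left(-733\right) \frac{9}{5} = - \frac{6597}{5}$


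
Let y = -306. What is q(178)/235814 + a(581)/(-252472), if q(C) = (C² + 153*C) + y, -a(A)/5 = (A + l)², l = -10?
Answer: 199611525367/29768216104 ≈ 6.7055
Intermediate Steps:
a(A) = -5*(-10 + A)² (a(A) = -5*(A - 10)² = -5*(-10 + A)²)
q(C) = -306 + C² + 153*C (q(C) = (C² + 153*C) - 306 = -306 + C² + 153*C)
q(178)/235814 + a(581)/(-252472) = (-306 + 178² + 153*178)/235814 - 5*(-10 + 581)²/(-252472) = (-306 + 31684 + 27234)*(1/235814) - 5*571²*(-1/252472) = 58612*(1/235814) - 5*326041*(-1/252472) = 29306/117907 - 1630205*(-1/252472) = 29306/117907 + 1630205/252472 = 199611525367/29768216104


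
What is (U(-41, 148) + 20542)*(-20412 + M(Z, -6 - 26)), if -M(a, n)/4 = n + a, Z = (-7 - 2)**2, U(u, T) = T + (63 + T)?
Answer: -430727808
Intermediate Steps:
U(u, T) = 63 + 2*T
Z = 81 (Z = (-9)**2 = 81)
M(a, n) = -4*a - 4*n (M(a, n) = -4*(n + a) = -4*(a + n) = -4*a - 4*n)
(U(-41, 148) + 20542)*(-20412 + M(Z, -6 - 26)) = ((63 + 2*148) + 20542)*(-20412 + (-4*81 - 4*(-6 - 26))) = ((63 + 296) + 20542)*(-20412 + (-324 - 4*(-32))) = (359 + 20542)*(-20412 + (-324 + 128)) = 20901*(-20412 - 196) = 20901*(-20608) = -430727808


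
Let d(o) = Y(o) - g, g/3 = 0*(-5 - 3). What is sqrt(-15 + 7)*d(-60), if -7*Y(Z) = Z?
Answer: 120*I*sqrt(2)/7 ≈ 24.244*I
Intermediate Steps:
g = 0 (g = 3*(0*(-5 - 3)) = 3*(0*(-8)) = 3*0 = 0)
Y(Z) = -Z/7
d(o) = -o/7 (d(o) = -o/7 - 1*0 = -o/7 + 0 = -o/7)
sqrt(-15 + 7)*d(-60) = sqrt(-15 + 7)*(-1/7*(-60)) = sqrt(-8)*(60/7) = (2*I*sqrt(2))*(60/7) = 120*I*sqrt(2)/7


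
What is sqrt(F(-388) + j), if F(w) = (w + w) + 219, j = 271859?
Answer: sqrt(271302) ≈ 520.87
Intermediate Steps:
F(w) = 219 + 2*w (F(w) = 2*w + 219 = 219 + 2*w)
sqrt(F(-388) + j) = sqrt((219 + 2*(-388)) + 271859) = sqrt((219 - 776) + 271859) = sqrt(-557 + 271859) = sqrt(271302)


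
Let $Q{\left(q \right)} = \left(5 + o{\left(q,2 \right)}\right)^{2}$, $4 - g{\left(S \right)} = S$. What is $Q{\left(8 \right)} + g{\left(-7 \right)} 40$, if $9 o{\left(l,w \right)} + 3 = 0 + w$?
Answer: $\frac{37576}{81} \approx 463.9$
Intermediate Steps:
$g{\left(S \right)} = 4 - S$
$o{\left(l,w \right)} = - \frac{1}{3} + \frac{w}{9}$ ($o{\left(l,w \right)} = - \frac{1}{3} + \frac{0 + w}{9} = - \frac{1}{3} + \frac{w}{9}$)
$Q{\left(q \right)} = \frac{1936}{81}$ ($Q{\left(q \right)} = \left(5 + \left(- \frac{1}{3} + \frac{1}{9} \cdot 2\right)\right)^{2} = \left(5 + \left(- \frac{1}{3} + \frac{2}{9}\right)\right)^{2} = \left(5 - \frac{1}{9}\right)^{2} = \left(\frac{44}{9}\right)^{2} = \frac{1936}{81}$)
$Q{\left(8 \right)} + g{\left(-7 \right)} 40 = \frac{1936}{81} + \left(4 - -7\right) 40 = \frac{1936}{81} + \left(4 + 7\right) 40 = \frac{1936}{81} + 11 \cdot 40 = \frac{1936}{81} + 440 = \frac{37576}{81}$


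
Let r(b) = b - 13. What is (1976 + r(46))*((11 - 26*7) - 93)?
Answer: -530376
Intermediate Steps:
r(b) = -13 + b
(1976 + r(46))*((11 - 26*7) - 93) = (1976 + (-13 + 46))*((11 - 26*7) - 93) = (1976 + 33)*((11 - 182) - 93) = 2009*(-171 - 93) = 2009*(-264) = -530376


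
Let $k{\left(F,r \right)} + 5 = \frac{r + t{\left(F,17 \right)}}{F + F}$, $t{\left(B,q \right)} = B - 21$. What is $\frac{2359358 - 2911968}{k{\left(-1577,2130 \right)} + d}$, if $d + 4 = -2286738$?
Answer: $\frac{9173326}{37960003} \approx 0.24166$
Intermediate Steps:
$d = -2286742$ ($d = -4 - 2286738 = -2286742$)
$t{\left(B,q \right)} = -21 + B$
$k{\left(F,r \right)} = -5 + \frac{-21 + F + r}{2 F}$ ($k{\left(F,r \right)} = -5 + \frac{r + \left(-21 + F\right)}{F + F} = -5 + \frac{-21 + F + r}{2 F}$)
$\frac{2359358 - 2911968}{k{\left(-1577,2130 \right)} + d} = \frac{2359358 - 2911968}{\frac{-21 + 2130 - -14193}{2 \left(-1577\right)} - 2286742} = - \frac{552610}{\frac{1}{2} \left(- \frac{1}{1577}\right) \left(-21 + 2130 + 14193\right) - 2286742} = - \frac{552610}{\frac{1}{2} \left(- \frac{1}{1577}\right) 16302 - 2286742} = - \frac{552610}{- \frac{429}{83} - 2286742} = - \frac{552610}{- \frac{189800015}{83}} = \left(-552610\right) \left(- \frac{83}{189800015}\right) = \frac{9173326}{37960003}$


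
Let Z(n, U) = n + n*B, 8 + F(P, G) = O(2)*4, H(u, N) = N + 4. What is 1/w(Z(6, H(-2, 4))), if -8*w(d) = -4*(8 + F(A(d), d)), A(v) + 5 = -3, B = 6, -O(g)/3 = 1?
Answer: -⅙ ≈ -0.16667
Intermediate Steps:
O(g) = -3 (O(g) = -3*1 = -3)
H(u, N) = 4 + N
A(v) = -8 (A(v) = -5 - 3 = -8)
F(P, G) = -20 (F(P, G) = -8 - 3*4 = -8 - 12 = -20)
Z(n, U) = 7*n (Z(n, U) = n + n*6 = n + 6*n = 7*n)
w(d) = -6 (w(d) = -(-1)*(8 - 20)/2 = -(-1)*(-12)/2 = -⅛*48 = -6)
1/w(Z(6, H(-2, 4))) = 1/(-6) = -⅙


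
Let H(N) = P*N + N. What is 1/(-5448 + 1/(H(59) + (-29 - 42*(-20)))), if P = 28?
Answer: -2522/13739855 ≈ -0.00018355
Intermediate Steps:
H(N) = 29*N (H(N) = 28*N + N = 29*N)
1/(-5448 + 1/(H(59) + (-29 - 42*(-20)))) = 1/(-5448 + 1/(29*59 + (-29 - 42*(-20)))) = 1/(-5448 + 1/(1711 + (-29 + 840))) = 1/(-5448 + 1/(1711 + 811)) = 1/(-5448 + 1/2522) = 1/(-13739855/2522) = -2522/13739855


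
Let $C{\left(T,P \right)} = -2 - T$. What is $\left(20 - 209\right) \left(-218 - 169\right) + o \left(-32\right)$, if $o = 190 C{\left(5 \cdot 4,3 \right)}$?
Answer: $206903$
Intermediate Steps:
$o = -4180$ ($o = 190 \left(-2 - 5 \cdot 4\right) = 190 \left(-2 - 20\right) = 190 \left(-22\right) = -4180$)
$\left(20 - 209\right) \left(-218 - 169\right) + o \left(-32\right) = \left(20 - 209\right) \left(-218 - 169\right) - -133760 = \left(-189\right) \left(-387\right) + 133760 = 73143 + 133760 = 206903$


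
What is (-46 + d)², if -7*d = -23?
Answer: 89401/49 ≈ 1824.5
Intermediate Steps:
d = 23/7 (d = -⅐*(-23) = 23/7 ≈ 3.2857)
(-46 + d)² = (-46 + 23/7)² = (-299/7)² = 89401/49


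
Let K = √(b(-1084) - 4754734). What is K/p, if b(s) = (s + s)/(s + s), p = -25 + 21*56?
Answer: I*√4754733/1151 ≈ 1.8945*I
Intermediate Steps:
p = 1151 (p = -25 + 1176 = 1151)
b(s) = 1 (b(s) = (2*s)/((2*s)) = (2*s)*(1/(2*s)) = 1)
K = I*√4754733 (K = √(1 - 4754734) = √(-4754733) = I*√4754733 ≈ 2180.5*I)
K/p = (I*√4754733)/1151 = (I*√4754733)*(1/1151) = I*√4754733/1151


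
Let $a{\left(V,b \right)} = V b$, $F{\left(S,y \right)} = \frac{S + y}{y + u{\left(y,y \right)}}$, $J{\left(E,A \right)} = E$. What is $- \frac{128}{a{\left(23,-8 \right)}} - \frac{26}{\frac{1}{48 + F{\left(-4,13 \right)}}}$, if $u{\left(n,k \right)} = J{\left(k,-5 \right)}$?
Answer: $- \frac{28895}{23} \approx -1256.3$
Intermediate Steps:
$u{\left(n,k \right)} = k$
$F{\left(S,y \right)} = \frac{S + y}{2 y}$ ($F{\left(S,y \right)} = \frac{S + y}{y + y} = \frac{S + y}{2 y}$)
$- \frac{128}{a{\left(23,-8 \right)}} - \frac{26}{\frac{1}{48 + F{\left(-4,13 \right)}}} = - \frac{128}{23 \left(-8\right)} - \frac{26}{\frac{1}{48 + \frac{-4 + 13}{2 \cdot 13}}} = - \frac{128}{-184} - \frac{26}{\frac{1}{48 + \frac{1}{2} \cdot \frac{1}{13} \cdot 9}} = \left(-128\right) \left(- \frac{1}{184}\right) - \frac{26}{\frac{1}{48 + \frac{9}{26}}} = \frac{16}{23} - \frac{26}{\frac{1}{\frac{1257}{26}}} = \frac{16}{23} - \frac{26}{\frac{26}{1257}} = \frac{16}{23} - 1257 = - \frac{28895}{23}$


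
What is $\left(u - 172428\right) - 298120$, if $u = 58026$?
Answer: $-412522$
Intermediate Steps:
$\left(u - 172428\right) - 298120 = \left(58026 - 172428\right) - 298120 = -114402 - 298120 = -412522$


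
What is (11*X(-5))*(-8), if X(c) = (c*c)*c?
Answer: 11000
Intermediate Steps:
X(c) = c**3 (X(c) = c**2*c = c**3)
(11*X(-5))*(-8) = (11*(-5)**3)*(-8) = (11*(-125))*(-8) = -1375*(-8) = 11000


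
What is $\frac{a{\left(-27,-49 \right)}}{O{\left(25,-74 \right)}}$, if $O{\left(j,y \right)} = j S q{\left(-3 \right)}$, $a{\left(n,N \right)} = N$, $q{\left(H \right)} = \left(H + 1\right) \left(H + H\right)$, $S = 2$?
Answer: $- \frac{49}{600} \approx -0.081667$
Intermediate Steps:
$q{\left(H \right)} = 2 H \left(1 + H\right)$ ($q{\left(H \right)} = \left(1 + H\right) 2 H = 2 H \left(1 + H\right)$)
$O{\left(j,y \right)} = 24 j$ ($O{\left(j,y \right)} = j 2 \cdot 2 \left(-3\right) \left(1 - 3\right) = 2 j 2 \left(-3\right) \left(-2\right) = 2 j 12 = 24 j$)
$\frac{a{\left(-27,-49 \right)}}{O{\left(25,-74 \right)}} = - \frac{49}{24 \cdot 25} = - \frac{49}{600}$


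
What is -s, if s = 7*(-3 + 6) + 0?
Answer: -21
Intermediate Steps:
s = 21 (s = 7*3 + 0 = 21 + 0 = 21)
-s = -1*21 = -21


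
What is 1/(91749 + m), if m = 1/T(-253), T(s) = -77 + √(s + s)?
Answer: 295202369/27084518621045 + I*√506/54169037242090 ≈ 1.0899e-5 + 4.1526e-13*I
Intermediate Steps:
T(s) = -77 + √2*√s (T(s) = -77 + √(2*s) = -77 + √2*√s)
m = 1/(-77 + I*√506) (m = 1/(-77 + √2*√(-253)) = 1/(-77 + √2*(I*√253)) = 1/(-77 + I*√506) ≈ -0.011966 - 0.0034956*I)
1/(91749 + m) = 1/(91749 + (-7/585 - I*√506/6435)) = 1/(53673158/585 - I*√506/6435)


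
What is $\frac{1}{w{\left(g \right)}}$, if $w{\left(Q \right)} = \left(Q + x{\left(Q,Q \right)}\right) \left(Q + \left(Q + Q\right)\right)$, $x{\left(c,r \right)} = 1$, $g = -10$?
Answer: $\frac{1}{270} \approx 0.0037037$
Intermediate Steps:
$w{\left(Q \right)} = 3 Q \left(1 + Q\right)$ ($w{\left(Q \right)} = \left(Q + 1\right) \left(Q + \left(Q + Q\right)\right) = \left(1 + Q\right) \left(Q + 2 Q\right) = \left(1 + Q\right) 3 Q = 3 Q \left(1 + Q\right)$)
$\frac{1}{w{\left(g \right)}} = \frac{1}{3 \left(-10\right) \left(1 - 10\right)} = \frac{1}{3 \left(-10\right) \left(-9\right)} = \frac{1}{270}$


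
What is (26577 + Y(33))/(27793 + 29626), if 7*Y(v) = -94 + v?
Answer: 185978/401933 ≈ 0.46271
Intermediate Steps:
Y(v) = -94/7 + v/7 (Y(v) = (-94 + v)/7 = -94/7 + v/7)
(26577 + Y(33))/(27793 + 29626) = (26577 + (-94/7 + (1/7)*33))/(27793 + 29626) = (26577 + (-94/7 + 33/7))/57419 = (26577 - 61/7)*(1/57419) = (185978/7)*(1/57419) = 185978/401933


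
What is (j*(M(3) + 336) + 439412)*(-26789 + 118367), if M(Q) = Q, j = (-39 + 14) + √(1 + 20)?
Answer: 39464348586 + 31044942*√21 ≈ 3.9607e+10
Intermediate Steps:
j = -25 + √21 ≈ -20.417
(j*(M(3) + 336) + 439412)*(-26789 + 118367) = ((-25 + √21)*(3 + 336) + 439412)*(-26789 + 118367) = ((-25 + √21)*339 + 439412)*91578 = ((-8475 + 339*√21) + 439412)*91578 = (430937 + 339*√21)*91578 = 39464348586 + 31044942*√21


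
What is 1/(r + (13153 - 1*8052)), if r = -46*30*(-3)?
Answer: 1/9241 ≈ 0.00010821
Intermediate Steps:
r = 4140 (r = -1380*(-3) = 4140)
1/(r + (13153 - 1*8052)) = 1/(4140 + (13153 - 1*8052)) = 1/(4140 + (13153 - 8052)) = 1/(4140 + 5101) = 1/9241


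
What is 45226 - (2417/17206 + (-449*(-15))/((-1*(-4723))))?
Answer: 3675115562087/81263938 ≈ 45224.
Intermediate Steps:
45226 - (2417/17206 + (-449*(-15))/((-1*(-4723)))) = 45226 - (2417*(1/17206) + 6735/4723) = 45226 - (2417/17206 + 6735*(1/4723)) = 45226 - (2417/17206 + 6735/4723) = 45226 - 1*127297901/81263938 = 45226 - 127297901/81263938 = 3675115562087/81263938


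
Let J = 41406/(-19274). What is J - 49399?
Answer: -476078866/9637 ≈ -49401.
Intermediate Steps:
J = -20703/9637 (J = 41406*(-1/19274) = -20703/9637 ≈ -2.1483)
J - 49399 = -20703/9637 - 49399 = -476078866/9637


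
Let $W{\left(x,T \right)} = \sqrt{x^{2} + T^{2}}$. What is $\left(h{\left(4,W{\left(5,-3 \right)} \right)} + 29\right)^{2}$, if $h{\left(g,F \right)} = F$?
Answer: $\left(29 + \sqrt{34}\right)^{2} \approx 1213.2$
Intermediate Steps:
$W{\left(x,T \right)} = \sqrt{T^{2} + x^{2}}$
$\left(h{\left(4,W{\left(5,-3 \right)} \right)} + 29\right)^{2} = \left(\sqrt{\left(-3\right)^{2} + 5^{2}} + 29\right)^{2} = \left(\sqrt{9 + 25} + 29\right)^{2} = \left(\sqrt{34} + 29\right)^{2} = \left(29 + \sqrt{34}\right)^{2}$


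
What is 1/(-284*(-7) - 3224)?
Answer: -1/1236 ≈ -0.00080906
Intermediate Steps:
1/(-284*(-7) - 3224) = 1/(1988 - 3224) = 1/(-1236) = -1/1236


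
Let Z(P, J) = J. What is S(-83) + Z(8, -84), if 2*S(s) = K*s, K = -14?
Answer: 497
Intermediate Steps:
S(s) = -7*s (S(s) = (-14*s)/2 = -7*s)
S(-83) + Z(8, -84) = -7*(-83) - 84 = 581 - 84 = 497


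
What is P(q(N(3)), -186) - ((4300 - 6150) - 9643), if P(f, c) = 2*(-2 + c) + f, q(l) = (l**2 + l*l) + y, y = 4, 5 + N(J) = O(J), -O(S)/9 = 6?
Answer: 18083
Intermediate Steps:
O(S) = -54 (O(S) = -9*6 = -54)
N(J) = -59 (N(J) = -5 - 54 = -59)
q(l) = 4 + 2*l**2 (q(l) = (l**2 + l*l) + 4 = (l**2 + l**2) + 4 = 2*l**2 + 4 = 4 + 2*l**2)
P(f, c) = -4 + f + 2*c (P(f, c) = (-4 + 2*c) + f = -4 + f + 2*c)
P(q(N(3)), -186) - ((4300 - 6150) - 9643) = (-4 + (4 + 2*(-59)**2) + 2*(-186)) - ((4300 - 6150) - 9643) = (-4 + (4 + 2*3481) - 372) - (-1850 - 9643) = (-4 + (4 + 6962) - 372) - 1*(-11493) = (-4 + 6966 - 372) + 11493 = 6590 + 11493 = 18083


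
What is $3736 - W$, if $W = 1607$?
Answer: $2129$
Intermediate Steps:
$3736 - W = 3736 - 1607 = 2129$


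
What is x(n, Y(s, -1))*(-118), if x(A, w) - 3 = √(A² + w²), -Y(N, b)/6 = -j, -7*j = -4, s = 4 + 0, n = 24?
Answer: -354 - 14160*√2/7 ≈ -3214.8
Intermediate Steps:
s = 4
j = 4/7 (j = -⅐*(-4) = 4/7 ≈ 0.57143)
Y(N, b) = 24/7 (Y(N, b) = -(-6)*4/7 = -6*(-4/7) = 24/7)
x(A, w) = 3 + √(A² + w²)
x(n, Y(s, -1))*(-118) = (3 + √(24² + (24/7)²))*(-118) = (3 + √(576 + 576/49))*(-118) = (3 + √(28800/49))*(-118) = (3 + 120*√2/7)*(-118) = -354 - 14160*√2/7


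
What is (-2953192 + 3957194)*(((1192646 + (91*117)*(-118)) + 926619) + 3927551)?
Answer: 4809641460940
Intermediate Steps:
(-2953192 + 3957194)*(((1192646 + (91*117)*(-118)) + 926619) + 3927551) = 1004002*(((1192646 + 10647*(-118)) + 926619) + 3927551) = 1004002*(((1192646 - 1256346) + 926619) + 3927551) = 1004002*((-63700 + 926619) + 3927551) = 1004002*(862919 + 3927551) = 1004002*4790470 = 4809641460940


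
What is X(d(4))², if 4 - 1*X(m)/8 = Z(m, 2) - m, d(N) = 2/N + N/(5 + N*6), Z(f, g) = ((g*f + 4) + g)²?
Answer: 105601601296/707281 ≈ 1.4931e+5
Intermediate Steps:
Z(f, g) = (4 + g + f*g)² (Z(f, g) = ((f*g + 4) + g)² = ((4 + f*g) + g)² = (4 + g + f*g)²)
d(N) = 2/N + N/(5 + 6*N)
X(m) = 32 - 8*(6 + 2*m)² + 8*m (X(m) = 32 - 8*((4 + 2 + m*2)² - m) = 32 - 8*((4 + 2 + 2*m)² - m) = 32 - 8*((6 + 2*m)² - m) = 32 + (-8*(6 + 2*m)² + 8*m) = 32 - 8*(6 + 2*m)² + 8*m)
X(d(4))² = (32 - 32*(3 + (10 + 4² + 12*4)/(4*(5 + 6*4)))² + 8*((10 + 4² + 12*4)/(4*(5 + 6*4))))² = (32 - 32*(3 + (10 + 16 + 48)/(4*(5 + 24)))² + 8*((10 + 16 + 48)/(4*(5 + 24))))² = (32 - 32*(3 + (¼)*74/29)² + 8*((¼)*74/29))² = (32 - 32*(3 + (¼)*(1/29)*74)² + 8*((¼)*(1/29)*74))² = (32 - 32*(3 + 37/58)² + 8*(37/58))² = (32 - 32*(211/58)² + 148/29)² = (32 - 32*44521/3364 + 148/29)² = (32 - 356168/841 + 148/29)² = (-324964/841)² = 105601601296/707281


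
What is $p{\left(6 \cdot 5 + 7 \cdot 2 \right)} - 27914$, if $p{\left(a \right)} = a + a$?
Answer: $-27826$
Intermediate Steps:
$p{\left(a \right)} = 2 a$
$p{\left(6 \cdot 5 + 7 \cdot 2 \right)} - 27914 = 2 \left(6 \cdot 5 + 7 \cdot 2\right) - 27914 = 2 \left(30 + 14\right) - 27914 = 2 \cdot 44 - 27914 = 88 - 27914 = -27826$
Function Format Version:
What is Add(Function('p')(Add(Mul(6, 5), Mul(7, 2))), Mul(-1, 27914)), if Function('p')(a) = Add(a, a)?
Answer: -27826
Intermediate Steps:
Function('p')(a) = Mul(2, a)
Add(Function('p')(Add(Mul(6, 5), Mul(7, 2))), Mul(-1, 27914)) = Add(Mul(2, Add(Mul(6, 5), Mul(7, 2))), Mul(-1, 27914)) = Add(Mul(2, Add(30, 14)), -27914) = Add(Mul(2, 44), -27914) = Add(88, -27914) = -27826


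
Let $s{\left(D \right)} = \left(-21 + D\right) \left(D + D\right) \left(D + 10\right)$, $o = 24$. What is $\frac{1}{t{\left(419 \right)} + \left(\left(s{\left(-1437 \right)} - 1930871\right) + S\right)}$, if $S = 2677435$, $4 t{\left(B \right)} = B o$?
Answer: $- \frac{1}{5978797606} \approx -1.6726 \cdot 10^{-10}$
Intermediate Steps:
$t{\left(B \right)} = 6 B$ ($t{\left(B \right)} = \frac{B 24}{4} = \frac{24 B}{4} = 6 B$)
$s{\left(D \right)} = 2 D \left(-21 + D\right) \left(10 + D\right)$ ($s{\left(D \right)} = \left(-21 + D\right) 2 D \left(10 + D\right) = 2 D \left(-21 + D\right) \left(10 + D\right)$)
$\frac{1}{t{\left(419 \right)} + \left(\left(s{\left(-1437 \right)} - 1930871\right) + S\right)} = \frac{1}{6 \cdot 419 + \left(\left(2 \left(-1437\right) \left(-210 + \left(-1437\right)^{2} - -15807\right) - 1930871\right) + 2677435\right)} = \frac{1}{2514 + \left(\left(2 \left(-1437\right) \left(-210 + 2064969 + 15807\right) - 1930871\right) + 2677435\right)} = \frac{1}{2514 + \left(\left(2 \left(-1437\right) 2080566 - 1930871\right) + 2677435\right)} = \frac{1}{2514 + \left(\left(-5979546684 - 1930871\right) + 2677435\right)} = \frac{1}{2514 + \left(-5981477555 + 2677435\right)} = \frac{1}{2514 - 5978800120} = \frac{1}{-5978797606} = - \frac{1}{5978797606}$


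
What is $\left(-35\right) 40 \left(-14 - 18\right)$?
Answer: $44800$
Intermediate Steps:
$\left(-35\right) 40 \left(-14 - 18\right) = \left(-1400\right) \left(-32\right) = 44800$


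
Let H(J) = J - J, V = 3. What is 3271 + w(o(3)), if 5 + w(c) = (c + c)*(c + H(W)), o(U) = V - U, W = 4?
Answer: 3266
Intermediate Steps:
o(U) = 3 - U
H(J) = 0
w(c) = -5 + 2*c**2 (w(c) = -5 + (c + c)*(c + 0) = -5 + (2*c)*c = -5 + 2*c**2)
3271 + w(o(3)) = 3271 + (-5 + 2*(3 - 1*3)**2) = 3271 + (-5 + 2*(3 - 3)**2) = 3271 + (-5 + 2*0**2) = 3271 + (-5 + 2*0) = 3271 + (-5 + 0) = 3271 - 5 = 3266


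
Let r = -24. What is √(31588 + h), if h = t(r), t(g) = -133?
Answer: 3*√3495 ≈ 177.36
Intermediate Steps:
h = -133
√(31588 + h) = √(31588 - 133) = √31455 = 3*√3495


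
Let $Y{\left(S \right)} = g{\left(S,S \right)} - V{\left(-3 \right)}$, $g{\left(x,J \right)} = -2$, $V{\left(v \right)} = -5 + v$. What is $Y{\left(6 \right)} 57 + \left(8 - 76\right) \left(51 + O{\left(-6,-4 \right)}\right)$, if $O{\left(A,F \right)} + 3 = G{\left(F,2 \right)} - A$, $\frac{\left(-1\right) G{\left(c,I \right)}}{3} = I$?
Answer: $-2922$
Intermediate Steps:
$G{\left(c,I \right)} = - 3 I$
$O{\left(A,F \right)} = -9 - A$ ($O{\left(A,F \right)} = -3 - \left(6 + A\right) = -9 - A$)
$Y{\left(S \right)} = 6$ ($Y{\left(S \right)} = -2 - \left(-5 - 3\right) = -2 - -8 = -2 + 8 = 6$)
$Y{\left(6 \right)} 57 + \left(8 - 76\right) \left(51 + O{\left(-6,-4 \right)}\right) = 6 \cdot 57 + \left(8 - 76\right) \left(51 - 3\right) = 342 - 68 \left(51 + \left(-9 + 6\right)\right) = 342 - 68 \left(51 - 3\right) = 342 - 3264 = -2922$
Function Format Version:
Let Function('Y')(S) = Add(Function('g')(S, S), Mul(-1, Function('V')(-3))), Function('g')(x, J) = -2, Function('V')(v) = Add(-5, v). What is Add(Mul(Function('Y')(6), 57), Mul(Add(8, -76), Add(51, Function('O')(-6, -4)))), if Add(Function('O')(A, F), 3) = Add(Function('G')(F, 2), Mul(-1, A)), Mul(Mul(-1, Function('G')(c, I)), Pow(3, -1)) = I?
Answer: -2922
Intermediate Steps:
Function('G')(c, I) = Mul(-3, I)
Function('O')(A, F) = Add(-9, Mul(-1, A)) (Function('O')(A, F) = Add(-3, Add(Mul(-3, 2), Mul(-1, A))) = Add(-3, Add(-6, Mul(-1, A))) = Add(-9, Mul(-1, A)))
Function('Y')(S) = 6 (Function('Y')(S) = Add(-2, Mul(-1, Add(-5, -3))) = Add(-2, Mul(-1, -8)) = Add(-2, 8) = 6)
Add(Mul(Function('Y')(6), 57), Mul(Add(8, -76), Add(51, Function('O')(-6, -4)))) = Add(Mul(6, 57), Mul(Add(8, -76), Add(51, Add(-9, Mul(-1, -6))))) = Add(342, Mul(-68, Add(51, Add(-9, 6)))) = Add(342, Mul(-68, Add(51, -3))) = Add(342, Mul(-68, 48)) = Add(342, -3264) = -2922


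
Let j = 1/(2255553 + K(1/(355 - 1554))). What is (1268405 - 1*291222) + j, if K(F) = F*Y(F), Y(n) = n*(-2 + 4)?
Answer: 3168599180744721566/3242585248355 ≈ 9.7718e+5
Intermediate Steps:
Y(n) = 2*n (Y(n) = n*2 = 2*n)
K(F) = 2*F² (K(F) = F*(2*F) = 2*F²)
j = 1437601/3242585248355 (j = 1/(2255553 + 2*(1/(355 - 1554))²) = 1/(2255553 + 2*(1/(-1199))²) = 1/(2255553 + 2*(-1/1199)²) = 1/(2255553 + 2*(1/1437601)) = 1/(2255553 + 2/1437601) = 1/(3242585248355/1437601) = 1437601/3242585248355 ≈ 4.4335e-7)
(1268405 - 1*291222) + j = (1268405 - 1*291222) + 1437601/3242585248355 = (1268405 - 291222) + 1437601/3242585248355 = 977183 + 1437601/3242585248355 = 3168599180744721566/3242585248355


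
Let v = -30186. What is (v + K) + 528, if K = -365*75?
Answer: -57033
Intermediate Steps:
K = -27375 (K = -1*27375 = -27375)
(v + K) + 528 = (-30186 - 27375) + 528 = -57561 + 528 = -57033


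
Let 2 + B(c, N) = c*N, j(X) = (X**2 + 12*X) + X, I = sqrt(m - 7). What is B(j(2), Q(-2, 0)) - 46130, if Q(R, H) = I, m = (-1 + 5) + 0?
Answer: -46132 + 30*I*sqrt(3) ≈ -46132.0 + 51.962*I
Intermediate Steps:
m = 4 (m = 4 + 0 = 4)
I = I*sqrt(3) (I = sqrt(4 - 7) = sqrt(-3) = I*sqrt(3) ≈ 1.732*I)
Q(R, H) = I*sqrt(3)
j(X) = X**2 + 13*X
B(c, N) = -2 + N*c (B(c, N) = -2 + c*N = -2 + N*c)
B(j(2), Q(-2, 0)) - 46130 = (-2 + (I*sqrt(3))*(2*(13 + 2))) - 46130 = (-2 + (I*sqrt(3))*(2*15)) - 46130 = (-2 + (I*sqrt(3))*30) - 46130 = (-2 + 30*I*sqrt(3)) - 46130 = -46132 + 30*I*sqrt(3)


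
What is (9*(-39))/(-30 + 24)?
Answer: 117/2 ≈ 58.500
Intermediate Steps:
(9*(-39))/(-30 + 24) = -351/(-6) = -351*(-⅙) = 117/2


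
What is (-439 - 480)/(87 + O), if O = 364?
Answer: -919/451 ≈ -2.0377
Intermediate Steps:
(-439 - 480)/(87 + O) = (-439 - 480)/(87 + 364) = -919/451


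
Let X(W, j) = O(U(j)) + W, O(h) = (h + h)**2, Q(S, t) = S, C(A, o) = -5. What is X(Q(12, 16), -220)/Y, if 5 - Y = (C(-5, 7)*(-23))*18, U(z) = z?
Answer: -193612/2065 ≈ -93.759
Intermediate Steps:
O(h) = 4*h**2 (O(h) = (2*h)**2 = 4*h**2)
Y = -2065 (Y = 5 - (-5*(-23))*18 = 5 - 115*18 = 5 - 1*2070 = 5 - 2070 = -2065)
X(W, j) = W + 4*j**2 (X(W, j) = 4*j**2 + W = W + 4*j**2)
X(Q(12, 16), -220)/Y = (12 + 4*(-220)**2)/(-2065) = (12 + 4*48400)*(-1/2065) = (12 + 193600)*(-1/2065) = 193612*(-1/2065) = -193612/2065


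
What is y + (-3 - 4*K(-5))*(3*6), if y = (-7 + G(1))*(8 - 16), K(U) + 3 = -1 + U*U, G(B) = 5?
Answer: -1550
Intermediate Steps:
K(U) = -4 + U² (K(U) = -3 + (-1 + U*U) = -3 + (-1 + U²) = -4 + U²)
y = 16 (y = (-7 + 5)*(8 - 16) = -2*(-8) = 16)
y + (-3 - 4*K(-5))*(3*6) = 16 + (-3 - 4*(-4 + (-5)²))*(3*6) = 16 + (-3 - 4*(-4 + 25))*18 = 16 + (-3 - 4*21)*18 = 16 + (-3 - 84)*18 = 16 - 87*18 = 16 - 1566 = -1550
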